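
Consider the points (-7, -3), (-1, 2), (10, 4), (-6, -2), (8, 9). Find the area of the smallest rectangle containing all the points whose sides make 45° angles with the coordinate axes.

135

In coordinates u = x + y, v = x − y the rectangle is axis-aligned; the map (x,y)→(u,v) scales areas by 2.
u-values: -10, 1, 14, -8, 17; range = 17 − (-10) = 27.
v-values: -4, -3, 6, -4, -1; range = 6 − (-4) = 10.
Area = (27 × 10) / 2 = 135.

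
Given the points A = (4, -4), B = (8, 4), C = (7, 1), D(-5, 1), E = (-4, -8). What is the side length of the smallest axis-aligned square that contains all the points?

The bounding box has width 13 and height 12.
An axis-aligned square enclosing the set must have side ≥ max(width, height).
So the minimum side is max(13, 12) = 13.

13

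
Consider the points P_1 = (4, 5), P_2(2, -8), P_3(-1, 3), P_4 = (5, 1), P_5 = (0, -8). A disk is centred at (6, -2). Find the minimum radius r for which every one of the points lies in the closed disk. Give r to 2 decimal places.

The required radius is the distance from (6, -2) to the farthest point.
Squared distances: 53, 52, 74, 10, 72.
Maximum is 74, attained at P_3.
r = √74 ≈ 8.60.

8.60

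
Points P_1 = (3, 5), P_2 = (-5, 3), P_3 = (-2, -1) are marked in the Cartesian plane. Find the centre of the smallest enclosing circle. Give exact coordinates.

(-29/38, 58/19)

Side lengths²: P_1P_2² = 68, P_1P_3² = 61, P_2P_3² = 25.
Since P_1P_2² = 68 < 61 + 25 = 86, the triangle is acute, so the smallest enclosing circle is the circumcircle.
Circumcentre = (-29/38, 58/19), r² = 25925/1444.
Centre = (-29/38, 58/19).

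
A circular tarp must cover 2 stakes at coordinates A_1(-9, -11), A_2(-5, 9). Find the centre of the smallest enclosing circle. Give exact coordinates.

(-7, -1)

The smallest circle enclosing two points has them as diameter endpoints.
Centre = midpoint = (-7, -1); r² = |A_1A_2|²/4 = 416/4 = 104.
Centre = (-7, -1).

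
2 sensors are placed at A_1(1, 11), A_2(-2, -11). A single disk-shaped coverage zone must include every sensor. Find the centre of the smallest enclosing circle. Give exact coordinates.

(-0.5, 0)

The smallest circle enclosing two points has them as diameter endpoints.
Centre = midpoint = (-0.5, 0); r² = |A_1A_2|²/4 = 493/4 = 123.25.
Centre = (-0.5, 0).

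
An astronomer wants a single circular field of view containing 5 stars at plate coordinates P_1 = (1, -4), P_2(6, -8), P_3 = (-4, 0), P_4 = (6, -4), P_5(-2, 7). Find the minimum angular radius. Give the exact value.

A smallest enclosing disk is always determined by at most three of the input points on its boundary.
The farthest pair is P_2–P_5 with squared distance 289. The circle on this segment as diameter has centre (2, -0.5) and r² = 289/4 = 72.25.
Check P_1: distance² to centre = 13.25 ≤ 72.25, so it lies inside.
All remaining points lie in this disk, and no smaller disk contains both endpoints, so this is the minimum enclosing circle.
r = √(72.25) = 8.5.

8.5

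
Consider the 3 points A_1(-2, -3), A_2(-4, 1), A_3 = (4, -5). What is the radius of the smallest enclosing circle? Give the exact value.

Side lengths²: A_1A_2² = 20, A_1A_3² = 40, A_2A_3² = 100.
Since A_2A_3² = 100 ≥ 40 + 20 = 60, the angle opposite A_2A_3 is not acute, so the smallest enclosing circle has A_2A_3 as diameter.
Centre = midpoint of A_2A_3 = (0, -2), r² = 100/4 = 25.
r = √25 = 5.

5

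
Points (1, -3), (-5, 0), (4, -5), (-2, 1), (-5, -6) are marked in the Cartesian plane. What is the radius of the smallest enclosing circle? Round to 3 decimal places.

5.179

The minimum enclosing circle is determined by three boundary points: (-5, 0), (4, -5), (-5, -6).
Their circumcentre is (-7/9, -3) with r² = 2173/81.
The farthest remaining point (-2, 1) is at distance² 1417/81 ≤ 2173/81.
r = √(2173/81) ≈ 5.179.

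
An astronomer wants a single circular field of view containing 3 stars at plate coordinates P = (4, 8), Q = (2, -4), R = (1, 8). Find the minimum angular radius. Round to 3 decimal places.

Side lengths²: PQ² = 148, PR² = 9, QR² = 145.
Since PQ² = 148 < 145 + 9 = 154, the triangle is acute, so the smallest enclosing circle is the circumcircle.
Circumcentre = (2.5, 25/12), r² = 5365/144.
r = √(5365/144) ≈ 6.104.

6.104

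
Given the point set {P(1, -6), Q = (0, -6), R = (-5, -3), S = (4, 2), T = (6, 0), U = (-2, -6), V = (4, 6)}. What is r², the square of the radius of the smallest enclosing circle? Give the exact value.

The minimum enclosing circle of a finite set is fixed by two of the points (as a diameter) or three (as a circumcircle).
The farthest pair is U–V with squared distance 180. The circle on this segment as diameter has centre (1, 0) and r² = 180/4 = 45.
Check P: distance² to centre = 36 ≤ 45, so it lies inside.
All remaining points lie in this disk, and no smaller disk contains both endpoints, so this is the minimum enclosing circle.

45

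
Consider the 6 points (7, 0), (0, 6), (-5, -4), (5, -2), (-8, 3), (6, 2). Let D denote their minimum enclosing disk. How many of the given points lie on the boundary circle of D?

2

The minimum enclosing circle of a finite set is fixed by two of the points (as a diameter) or three (as a circumcircle).
The farthest pair is (7, 0)–(-8, 3) with squared distance 234. The circle on this segment as diameter has centre (-0.5, 1.5) and r² = 234/4 = 58.5.
Check (0, 6): distance² to centre = 20.5 ≤ 58.5, so it lies inside.
All remaining points lie in this disk, and no smaller disk contains both endpoints, so this is the minimum enclosing circle.
The points at distance exactly r from the centre are (7, 0), (-8, 3) — 2 points.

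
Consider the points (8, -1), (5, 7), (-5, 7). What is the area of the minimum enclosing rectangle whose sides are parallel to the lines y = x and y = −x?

105

In coordinates u = x + y, v = x − y the rectangle is axis-aligned; the map (x,y)→(u,v) scales areas by 2.
u-values: 7, 12, 2; range = 12 − 2 = 10.
v-values: 9, -2, -12; range = 9 − (-12) = 21.
Area = (10 × 21) / 2 = 105.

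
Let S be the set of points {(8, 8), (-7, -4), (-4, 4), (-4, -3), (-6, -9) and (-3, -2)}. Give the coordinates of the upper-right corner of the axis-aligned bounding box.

(8, 8)

x-range [-7, 8], y-range [-9, 8].
The upper-right corner is (8, 8).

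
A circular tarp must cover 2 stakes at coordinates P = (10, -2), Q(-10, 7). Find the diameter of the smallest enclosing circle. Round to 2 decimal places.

The smallest circle enclosing two points has them as diameter endpoints.
Centre = midpoint = (0, 2.5); r² = |PQ|²/4 = 481/4 = 120.25.
Diameter = 2r = 2√(120.25) ≈ 21.93.

21.93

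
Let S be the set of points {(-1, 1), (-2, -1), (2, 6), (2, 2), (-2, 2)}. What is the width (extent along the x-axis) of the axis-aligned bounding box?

max x = 2, min x = -2, so width = 4.

4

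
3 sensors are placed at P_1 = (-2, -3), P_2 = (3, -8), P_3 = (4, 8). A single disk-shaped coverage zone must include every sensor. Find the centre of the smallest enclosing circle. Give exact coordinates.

(3.5, 0)

Side lengths²: P_1P_2² = 50, P_1P_3² = 157, P_2P_3² = 257.
Since P_2P_3² = 257 ≥ 157 + 50 = 207, the angle opposite P_2P_3 is not acute, so the smallest enclosing circle has P_2P_3 as diameter.
Centre = midpoint of P_2P_3 = (3.5, 0), r² = 257/4 = 64.25.
Centre = (3.5, 0).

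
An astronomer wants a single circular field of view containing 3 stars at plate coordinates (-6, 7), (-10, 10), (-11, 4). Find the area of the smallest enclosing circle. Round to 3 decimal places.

Call the three points A, B, C in the order given.
Side lengths²: AB² = 25, AC² = 34, BC² = 37.
Since BC² = 37 < 34 + 25 = 59, the triangle is acute, so the smallest enclosing circle is the circumcircle.
Circumcentre = (-167/18, 367/54), r² = 15725/1458.
Area = π·r² = π·15725/1458 ≈ 33.883.

33.883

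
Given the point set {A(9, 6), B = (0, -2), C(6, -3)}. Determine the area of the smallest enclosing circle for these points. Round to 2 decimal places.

Side lengths²: AB² = 145, AC² = 90, BC² = 37.
Since AB² = 145 ≥ 90 + 37 = 127, the angle opposite AB is not acute, so the smallest enclosing circle has AB as diameter.
Centre = midpoint of AB = (4.5, 2), r² = 145/4 = 36.25.
Area = π·r² = π·36.25 ≈ 113.88.

113.88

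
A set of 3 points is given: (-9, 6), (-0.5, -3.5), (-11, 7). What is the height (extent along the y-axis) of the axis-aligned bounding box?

10.5

max y = 7, min y = -3.5, so height = 10.5.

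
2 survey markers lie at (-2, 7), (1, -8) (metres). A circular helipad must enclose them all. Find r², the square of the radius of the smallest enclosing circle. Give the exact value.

58.5

The smallest circle enclosing two points has them as diameter endpoints.
Centre = midpoint = (-0.5, -0.5); r² = |(-2, 7)−(1, -8)|²/4 = 234/4 = 58.5.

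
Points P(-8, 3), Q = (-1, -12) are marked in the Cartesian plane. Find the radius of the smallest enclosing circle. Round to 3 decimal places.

The smallest circle enclosing two points has them as diameter endpoints.
Centre = midpoint = (-4.5, -4.5); r² = |PQ|²/4 = 274/4 = 68.5.
r = √(68.5) ≈ 8.276.

8.276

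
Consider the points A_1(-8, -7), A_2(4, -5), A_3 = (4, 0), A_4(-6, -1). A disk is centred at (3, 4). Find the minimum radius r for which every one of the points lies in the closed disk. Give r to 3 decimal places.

15.556

The required radius is the distance from (3, 4) to the farthest point.
Squared distances: 242, 82, 17, 106.
Maximum is 242, attained at A_1.
r = √242 ≈ 15.556.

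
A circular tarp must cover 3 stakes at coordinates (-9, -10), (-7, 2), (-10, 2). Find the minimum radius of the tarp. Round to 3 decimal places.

Call the three points A, B, C in the order given.
Side lengths²: AB² = 148, AC² = 145, BC² = 9.
Since AB² = 148 < 145 + 9 = 154, the triangle is acute, so the smallest enclosing circle is the circumcircle.
Circumcentre = (-8.5, -47/12), r² = 5365/144.
r = √(5365/144) ≈ 6.104.

6.104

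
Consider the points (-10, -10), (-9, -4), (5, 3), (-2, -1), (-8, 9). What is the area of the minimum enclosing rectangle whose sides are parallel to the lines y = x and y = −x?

In coordinates u = x + y, v = x − y the rectangle is axis-aligned; the map (x,y)→(u,v) scales areas by 2.
u-values: -20, -13, 8, -3, 1; range = 8 − (-20) = 28.
v-values: 0, -5, 2, -1, -17; range = 2 − (-17) = 19.
Area = (28 × 19) / 2 = 266.

266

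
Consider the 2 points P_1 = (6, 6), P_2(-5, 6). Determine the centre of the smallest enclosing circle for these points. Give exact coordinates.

(0.5, 6)

The smallest circle enclosing two points has them as diameter endpoints.
Centre = midpoint = (0.5, 6); r² = |P_1P_2|²/4 = 121/4 = 30.25.
Centre = (0.5, 6).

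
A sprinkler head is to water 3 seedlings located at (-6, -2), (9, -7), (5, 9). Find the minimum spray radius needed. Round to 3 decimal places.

Call the three points A, B, C in the order given.
Side lengths²: AB² = 250, AC² = 242, BC² = 272.
Since BC² = 272 < 250 + 242 = 492, the triangle is acute, so the smallest enclosing circle is the circumcircle.
Circumcentre = (3, 0), r² = 85.
r = √85 ≈ 9.220.

9.220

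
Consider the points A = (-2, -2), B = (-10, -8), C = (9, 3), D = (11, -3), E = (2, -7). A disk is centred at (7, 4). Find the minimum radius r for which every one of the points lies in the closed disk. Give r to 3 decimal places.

20.809

The required radius is the distance from (7, 4) to the farthest point.
Squared distances: 117, 433, 5, 65, 146.
Maximum is 433, attained at B.
r = √433 ≈ 20.809.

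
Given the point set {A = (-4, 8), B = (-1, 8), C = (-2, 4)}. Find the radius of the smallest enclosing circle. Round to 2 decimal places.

Side lengths²: AB² = 9, AC² = 20, BC² = 17.
Since AC² = 20 < 17 + 9 = 26, the triangle is acute, so the smallest enclosing circle is the circumcircle.
Circumcentre = (-2.5, 6.25), r² = 5.3125.
r = √(5.3125) ≈ 2.30.

2.30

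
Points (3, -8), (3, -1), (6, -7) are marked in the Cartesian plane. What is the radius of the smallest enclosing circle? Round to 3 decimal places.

Call the three points A, B, C in the order given.
Side lengths²: AB² = 49, AC² = 10, BC² = 45.
Since AB² = 49 < 45 + 10 = 55, the triangle is acute, so the smallest enclosing circle is the circumcircle.
Circumcentre = (3.5, -4.5), r² = 12.5.
r = √(12.5) ≈ 3.536.

3.536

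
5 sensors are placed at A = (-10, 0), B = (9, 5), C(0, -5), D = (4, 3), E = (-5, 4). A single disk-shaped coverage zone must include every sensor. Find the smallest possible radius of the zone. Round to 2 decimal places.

The farthest pair is A–B with squared distance 386. The circle on this segment as diameter has centre (-0.5, 2.5) and r² = 386/4 = 96.5.
Check C: distance² to centre = 56.5 ≤ 96.5, so it lies inside.
All remaining points lie in this disk, and no smaller disk contains both endpoints, so this is the minimum enclosing circle.
r = √(96.5) ≈ 9.82.

9.82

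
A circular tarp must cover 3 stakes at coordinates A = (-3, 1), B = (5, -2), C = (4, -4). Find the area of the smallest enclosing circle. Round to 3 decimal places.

58.763

Side lengths²: AB² = 73, AC² = 74, BC² = 5.
Since AC² = 74 < 73 + 5 = 78, the triangle is acute, so the smallest enclosing circle is the circumcircle.
Circumcentre = (29/38, -43/38), r² = 13505/722.
Area = π·r² = π·13505/722 ≈ 58.763.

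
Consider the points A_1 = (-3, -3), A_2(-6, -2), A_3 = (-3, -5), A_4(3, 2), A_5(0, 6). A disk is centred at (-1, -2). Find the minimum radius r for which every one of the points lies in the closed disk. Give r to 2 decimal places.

The required radius is the distance from (-1, -2) to the farthest point.
Squared distances: 5, 25, 13, 32, 65.
Maximum is 65, attained at A_5.
r = √65 ≈ 8.06.

8.06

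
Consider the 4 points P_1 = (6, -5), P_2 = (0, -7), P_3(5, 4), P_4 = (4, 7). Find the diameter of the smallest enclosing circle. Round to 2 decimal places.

The farthest pair is P_2–P_4 with squared distance 212. The circle on this segment as diameter has centre (2, 0) and r² = 212/4 = 53.
Check P_1: distance² to centre = 41 ≤ 53, so it lies inside.
All remaining points lie in this disk, and no smaller disk contains both endpoints, so this is the minimum enclosing circle.
Diameter = 2r = 2√53 ≈ 14.56.

14.56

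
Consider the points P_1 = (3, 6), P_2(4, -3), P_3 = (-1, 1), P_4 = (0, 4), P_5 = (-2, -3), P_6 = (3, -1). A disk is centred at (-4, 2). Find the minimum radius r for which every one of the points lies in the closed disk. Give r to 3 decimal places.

9.434

The required radius is the distance from (-4, 2) to the farthest point.
Squared distances: 65, 89, 10, 20, 29, 58.
Maximum is 89, attained at P_2.
r = √89 ≈ 9.434.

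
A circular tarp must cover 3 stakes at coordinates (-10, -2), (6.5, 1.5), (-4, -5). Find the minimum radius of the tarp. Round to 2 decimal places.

8.43

Call the three points A, B, C in the order given.
Side lengths²: AB² = 284.5, AC² = 45, BC² = 152.5.
Since AB² = 284.5 ≥ 152.5 + 45 = 197.5, the angle opposite AB is not acute, so the smallest enclosing circle has AB as diameter.
Centre = midpoint of AB = (-1.75, -0.25), r² = 284.5/4 = 71.125.
r = √(71.125) ≈ 8.43.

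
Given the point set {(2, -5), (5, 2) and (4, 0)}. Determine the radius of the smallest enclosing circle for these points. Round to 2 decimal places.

3.81

Call the three points A, B, C in the order given.
Side lengths²: AB² = 58, AC² = 29, BC² = 5.
Since AB² = 58 ≥ 29 + 5 = 34, the angle opposite AB is not acute, so the smallest enclosing circle has AB as diameter.
Centre = midpoint of AB = (3.5, -1.5), r² = 58/4 = 14.5.
r = √(14.5) ≈ 3.81.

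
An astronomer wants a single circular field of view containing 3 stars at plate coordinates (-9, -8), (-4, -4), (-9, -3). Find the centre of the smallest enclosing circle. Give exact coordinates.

(-6.9, -5.5)

Call the three points A, B, C in the order given.
Side lengths²: AB² = 41, AC² = 25, BC² = 26.
Since AB² = 41 < 26 + 25 = 51, the triangle is acute, so the smallest enclosing circle is the circumcircle.
Circumcentre = (-6.9, -5.5), r² = 10.66.
Centre = (-6.9, -5.5).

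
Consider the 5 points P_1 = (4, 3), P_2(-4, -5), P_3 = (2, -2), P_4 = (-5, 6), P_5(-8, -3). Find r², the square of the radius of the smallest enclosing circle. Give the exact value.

45

A smallest enclosing disk is always determined by at most three of the input points on its boundary.
The farthest pair is P_1–P_5 with squared distance 180. The circle on this segment as diameter has centre (-2, 0) and r² = 180/4 = 45.
Check P_2: distance² to centre = 29 ≤ 45, so it lies inside.
All remaining points lie in this disk, and no smaller disk contains both endpoints, so this is the minimum enclosing circle.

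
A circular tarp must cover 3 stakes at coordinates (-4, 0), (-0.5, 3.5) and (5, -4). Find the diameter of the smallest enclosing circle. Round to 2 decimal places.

9.96

Call the three points A, B, C in the order given.
Side lengths²: AB² = 24.5, AC² = 97, BC² = 86.5.
Since AC² = 97 < 86.5 + 24.5 = 111, the triangle is acute, so the smallest enclosing circle is the circumcircle.
Circumcentre = (21/26, -17/13), r² = 16781/676.
Diameter = 2r = 2√(16781/676) ≈ 9.96.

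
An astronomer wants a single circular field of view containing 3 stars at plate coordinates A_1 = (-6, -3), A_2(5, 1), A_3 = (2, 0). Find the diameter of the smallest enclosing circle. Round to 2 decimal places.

11.70

Side lengths²: A_1A_2² = 137, A_1A_3² = 73, A_2A_3² = 10.
Since A_1A_2² = 137 ≥ 73 + 10 = 83, the angle opposite A_1A_2 is not acute, so the smallest enclosing circle has A_1A_2 as diameter.
Centre = midpoint of A_1A_2 = (-0.5, -1), r² = 137/4 = 34.25.
Diameter = 2r = 2√(34.25) ≈ 11.70.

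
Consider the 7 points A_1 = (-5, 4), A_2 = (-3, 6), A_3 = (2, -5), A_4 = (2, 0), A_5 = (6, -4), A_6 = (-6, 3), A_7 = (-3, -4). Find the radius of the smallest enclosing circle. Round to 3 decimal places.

The minimum enclosing circle of a finite set is fixed by two of the points (as a diameter) or three (as a circumcircle).
The minimum enclosing circle is determined by three boundary points: A_2, A_5, A_6.
Their circumcentre is (7/38, -7/38) with r² = 34933/722.
The farthest remaining point A_1 is at distance² 32045/722 ≤ 34933/722.
r = √(34933/722) ≈ 6.956.

6.956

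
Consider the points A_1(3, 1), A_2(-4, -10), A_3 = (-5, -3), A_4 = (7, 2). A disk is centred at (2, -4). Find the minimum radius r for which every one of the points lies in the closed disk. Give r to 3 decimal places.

8.485

The required radius is the distance from (2, -4) to the farthest point.
Squared distances: 26, 72, 50, 61.
Maximum is 72, attained at A_2.
r = √72 ≈ 8.485.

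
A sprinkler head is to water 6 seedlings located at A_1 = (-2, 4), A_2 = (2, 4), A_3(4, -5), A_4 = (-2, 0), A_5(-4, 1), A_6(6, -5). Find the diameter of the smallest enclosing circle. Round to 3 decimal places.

A smallest enclosing disk is always determined by at most three of the input points on its boundary.
The minimum enclosing circle is determined by three boundary points: A_1, A_5, A_6.
Their circumcentre is (25/14, -29/42) with r² = 32045/882.
The farthest remaining point A_3 is at distance² 20705/882 ≤ 32045/882.
Diameter = 2r = 2√(32045/882) ≈ 12.055.

12.055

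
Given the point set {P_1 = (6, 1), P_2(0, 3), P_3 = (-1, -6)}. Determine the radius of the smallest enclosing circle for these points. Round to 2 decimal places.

Side lengths²: P_1P_2² = 40, P_1P_3² = 98, P_2P_3² = 82.
Since P_1P_3² = 98 < 82 + 40 = 122, the triangle is acute, so the smallest enclosing circle is the circumcircle.
Circumcentre = (1.75, -1.75), r² = 25.625.
r = √(25.625) ≈ 5.06.

5.06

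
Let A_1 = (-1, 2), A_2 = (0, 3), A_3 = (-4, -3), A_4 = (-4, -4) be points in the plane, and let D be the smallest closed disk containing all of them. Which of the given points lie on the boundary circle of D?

By Welzl's lemma the MEC is supported by two points (diametrically opposite) or three points (on a circumcircle).
The farthest pair is A_2–A_4 with squared distance 65. The circle on this segment as diameter has centre (-2, -0.5) and r² = 65/4 = 16.25.
Check A_1: distance² to centre = 7.25 ≤ 16.25, so it lies inside.
All remaining points lie in this disk, and no smaller disk contains both endpoints, so this is the minimum enclosing circle.
The points at distance exactly r from the centre are A_2, A_4 — 2 points.

A_2, A_4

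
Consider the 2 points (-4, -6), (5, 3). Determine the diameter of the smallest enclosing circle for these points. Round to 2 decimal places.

The smallest circle enclosing two points has them as diameter endpoints.
Centre = midpoint = (0.5, -1.5); r² = |(-4, -6)−(5, 3)|²/4 = 162/4 = 40.5.
Diameter = 2r = 2√(40.5) ≈ 12.73.

12.73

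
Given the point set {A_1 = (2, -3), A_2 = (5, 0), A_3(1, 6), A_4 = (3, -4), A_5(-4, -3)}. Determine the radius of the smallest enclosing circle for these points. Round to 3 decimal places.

The minimum enclosing circle is determined by three boundary points: A_3, A_4, A_5.
Their circumcentre is (3/34, 21/34) with r² = 17225/578.
The farthest remaining point A_2 is at distance² 14165/578 ≤ 17225/578.
r = √(17225/578) ≈ 5.459.

5.459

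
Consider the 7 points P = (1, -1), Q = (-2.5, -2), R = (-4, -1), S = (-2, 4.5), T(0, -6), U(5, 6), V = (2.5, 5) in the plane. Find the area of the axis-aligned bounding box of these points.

108

x ranges over [-4, 5], width 9.
y ranges over [-6, 6], height 12.
Area = 9 × 12 = 108.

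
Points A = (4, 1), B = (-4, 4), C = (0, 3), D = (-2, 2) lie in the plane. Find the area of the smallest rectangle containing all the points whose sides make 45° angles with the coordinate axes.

27.5

In coordinates u = x + y, v = x − y the rectangle is axis-aligned; the map (x,y)→(u,v) scales areas by 2.
u-values: 5, 0, 3, 0; range = 5 − 0 = 5.
v-values: 3, -8, -3, -4; range = 3 − (-8) = 11.
Area = (5 × 11) / 2 = 27.5.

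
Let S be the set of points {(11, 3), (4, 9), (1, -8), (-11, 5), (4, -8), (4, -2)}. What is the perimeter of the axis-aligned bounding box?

Width = max x − min x = 11 − (-11) = 22.
Height = max y − min y = 9 − (-8) = 17.
Perimeter = 2(22 + 17) = 78.

78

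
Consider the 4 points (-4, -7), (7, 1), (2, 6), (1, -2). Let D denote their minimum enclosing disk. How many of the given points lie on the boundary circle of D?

3

The minimum enclosing circle of a finite set is fixed by two of the points (as a diameter) or three (as a circumcircle).
The minimum enclosing circle is determined by three boundary points: (-4, -7), (7, 1), (2, 6).
Their circumcentre is (1/38, -37/38) with r² = 37925/722.
The farthest remaining point (1, -2) is at distance² 1445/722 ≤ 37925/722.
The points at distance exactly r from the centre are (-4, -7), (7, 1), (2, 6) — 3 points.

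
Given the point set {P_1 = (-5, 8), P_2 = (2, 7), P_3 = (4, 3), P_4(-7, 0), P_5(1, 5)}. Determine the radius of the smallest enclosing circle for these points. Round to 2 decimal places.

5.90

A smallest enclosing disk is always determined by at most three of the input points on its boundary.
The minimum enclosing circle is determined by three boundary points: P_1, P_3, P_4.
Their circumcentre is (-78/41, 122/41) with r² = 58565/1681.
The farthest remaining point P_2 is at distance² 52825/1681 ≤ 58565/1681.
r = √(58565/1681) ≈ 5.90.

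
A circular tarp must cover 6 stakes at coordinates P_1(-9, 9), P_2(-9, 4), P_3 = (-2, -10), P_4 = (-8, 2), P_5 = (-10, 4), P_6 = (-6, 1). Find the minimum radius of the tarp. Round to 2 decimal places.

10.12

A smallest enclosing disk is always determined by at most three of the input points on its boundary.
The farthest pair is P_1–P_3 with squared distance 410. The circle on this segment as diameter has centre (-5.5, -0.5) and r² = 410/4 = 102.5.
Check P_2: distance² to centre = 32.5 ≤ 102.5, so it lies inside.
All remaining points lie in this disk, and no smaller disk contains both endpoints, so this is the minimum enclosing circle.
r = √(102.5) ≈ 10.12.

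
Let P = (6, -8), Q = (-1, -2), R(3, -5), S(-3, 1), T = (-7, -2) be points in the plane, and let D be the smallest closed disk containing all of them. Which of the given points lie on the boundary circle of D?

The minimum enclosing circle of a finite set is fixed by two of the points (as a diameter) or three (as a circumcircle).
The farthest pair is P–T with squared distance 205. The circle on this segment as diameter has centre (-0.5, -5) and r² = 205/4 = 51.25.
Check Q: distance² to centre = 9.25 ≤ 51.25, so it lies inside.
All remaining points lie in this disk, and no smaller disk contains both endpoints, so this is the minimum enclosing circle.
The points at distance exactly r from the centre are P, T — 2 points.

P, T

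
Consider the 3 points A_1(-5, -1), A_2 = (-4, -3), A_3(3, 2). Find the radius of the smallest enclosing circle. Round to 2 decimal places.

Side lengths²: A_1A_2² = 5, A_1A_3² = 73, A_2A_3² = 74.
Since A_2A_3² = 74 < 73 + 5 = 78, the triangle is acute, so the smallest enclosing circle is the circumcircle.
Circumcentre = (-29/38, -5/38), r² = 13505/722.
r = √(13505/722) ≈ 4.32.

4.32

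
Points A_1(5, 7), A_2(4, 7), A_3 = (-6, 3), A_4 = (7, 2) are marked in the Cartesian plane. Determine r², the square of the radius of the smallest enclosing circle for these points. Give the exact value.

42.5

The minimum enclosing circle of a finite set is fixed by two of the points (as a diameter) or three (as a circumcircle).
The farthest pair is A_3–A_4 with squared distance 170. The circle on this segment as diameter has centre (0.5, 2.5) and r² = 170/4 = 42.5.
Check A_1: distance² to centre = 40.5 ≤ 42.5, so it lies inside.
All remaining points lie in this disk, and no smaller disk contains both endpoints, so this is the minimum enclosing circle.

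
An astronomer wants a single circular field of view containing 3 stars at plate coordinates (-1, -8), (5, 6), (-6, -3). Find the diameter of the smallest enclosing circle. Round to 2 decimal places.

15.31

Call the three points A, B, C in the order given.
Side lengths²: AB² = 232, AC² = 50, BC² = 202.
Since AB² = 232 < 202 + 50 = 252, the triangle is acute, so the smallest enclosing circle is the circumcircle.
Circumcentre = (1.3, -0.7), r² = 58.58.
Diameter = 2r = 2√(58.58) ≈ 15.31.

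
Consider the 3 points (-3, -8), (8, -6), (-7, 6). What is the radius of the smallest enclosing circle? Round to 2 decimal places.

Call the three points A, B, C in the order given.
Side lengths²: AB² = 125, AC² = 212, BC² = 369.
Since BC² = 369 ≥ 212 + 125 = 337, the angle opposite BC is not acute, so the smallest enclosing circle has BC as diameter.
Centre = midpoint of BC = (0.5, 0), r² = 369/4 = 92.25.
r = √(92.25) ≈ 9.60.

9.60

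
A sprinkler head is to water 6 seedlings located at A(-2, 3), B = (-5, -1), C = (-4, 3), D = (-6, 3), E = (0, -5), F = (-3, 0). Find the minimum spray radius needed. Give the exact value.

By Welzl's lemma the MEC is supported by two points (diametrically opposite) or three points (on a circumcircle).
The farthest pair is D–E with squared distance 100. The circle on this segment as diameter has centre (-3, -1) and r² = 100/4 = 25.
Check A: distance² to centre = 17 ≤ 25, so it lies inside.
All remaining points lie in this disk, and no smaller disk contains both endpoints, so this is the minimum enclosing circle.
r = √25 = 5.

5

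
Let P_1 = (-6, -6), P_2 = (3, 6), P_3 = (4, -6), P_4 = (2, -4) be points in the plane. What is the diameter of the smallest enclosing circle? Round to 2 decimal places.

15.05

The minimum enclosing circle of a finite set is fixed by two of the points (as a diameter) or three (as a circumcircle).
The minimum enclosing circle is determined by three boundary points: P_1, P_2, P_3.
Their circumcentre is (-1, -0.375) with r² = 56.640625.
The farthest remaining point P_4 is at distance² 22.140625 ≤ 56.640625.
Diameter = 2r = 2√(56.640625) ≈ 15.05.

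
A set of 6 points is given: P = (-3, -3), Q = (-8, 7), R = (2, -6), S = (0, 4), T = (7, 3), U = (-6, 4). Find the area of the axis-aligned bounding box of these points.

x ranges over [-8, 7], width 15.
y ranges over [-6, 7], height 13.
Area = 15 × 13 = 195.

195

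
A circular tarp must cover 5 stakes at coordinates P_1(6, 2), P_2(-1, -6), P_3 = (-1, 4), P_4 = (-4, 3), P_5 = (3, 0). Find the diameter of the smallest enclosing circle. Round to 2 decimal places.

11.65

By Welzl's lemma the MEC is supported by two points (diametrically opposite) or three points (on a circumcircle).
The minimum enclosing circle is determined by three boundary points: P_1, P_2, P_4.
Their circumcentre is (41/58, -25/58) with r² = 57065/1682.
The farthest remaining point P_3 is at distance² 37925/1682 ≤ 57065/1682.
Diameter = 2r = 2√(57065/1682) ≈ 11.65.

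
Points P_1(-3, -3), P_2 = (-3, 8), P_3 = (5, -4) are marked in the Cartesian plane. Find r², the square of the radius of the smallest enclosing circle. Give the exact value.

52

Side lengths²: P_1P_2² = 121, P_1P_3² = 65, P_2P_3² = 208.
Since P_2P_3² = 208 ≥ 121 + 65 = 186, the angle opposite P_2P_3 is not acute, so the smallest enclosing circle has P_2P_3 as diameter.
Centre = midpoint of P_2P_3 = (1, 2), r² = 208/4 = 52.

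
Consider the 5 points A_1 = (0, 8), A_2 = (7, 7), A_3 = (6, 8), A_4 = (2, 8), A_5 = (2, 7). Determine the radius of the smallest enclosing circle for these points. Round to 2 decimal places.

3.54

A smallest enclosing disk is always determined by at most three of the input points on its boundary.
The farthest pair is A_1–A_2 with squared distance 50. The circle on this segment as diameter has centre (3.5, 7.5) and r² = 50/4 = 12.5.
Check A_3: distance² to centre = 6.5 ≤ 12.5, so it lies inside.
All remaining points lie in this disk, and no smaller disk contains both endpoints, so this is the minimum enclosing circle.
r = √(12.5) ≈ 3.54.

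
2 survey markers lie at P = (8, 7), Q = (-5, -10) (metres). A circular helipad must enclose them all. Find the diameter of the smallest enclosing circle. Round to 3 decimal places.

21.401

The smallest circle enclosing two points has them as diameter endpoints.
Centre = midpoint = (1.5, -1.5); r² = |PQ|²/4 = 458/4 = 114.5.
Diameter = 2r = 2√(114.5) ≈ 21.401.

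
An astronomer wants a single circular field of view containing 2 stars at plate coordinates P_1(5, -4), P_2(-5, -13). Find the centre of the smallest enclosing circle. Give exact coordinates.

The smallest circle enclosing two points has them as diameter endpoints.
Centre = midpoint = (0, -8.5); r² = |P_1P_2|²/4 = 181/4 = 45.25.
Centre = (0, -8.5).

(0, -8.5)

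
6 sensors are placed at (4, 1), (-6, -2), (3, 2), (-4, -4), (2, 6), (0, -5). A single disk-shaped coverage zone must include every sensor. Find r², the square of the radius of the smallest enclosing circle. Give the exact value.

625/18

The minimum enclosing circle is determined by three boundary points: (-6, -2), (2, 6), (0, -5).
Their circumcentre is (-5/6, 5/6) with r² = 625/18.
The farthest remaining point (-4, -4) is at distance² 601/18 ≤ 625/18.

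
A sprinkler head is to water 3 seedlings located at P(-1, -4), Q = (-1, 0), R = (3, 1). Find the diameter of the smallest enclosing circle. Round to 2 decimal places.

Side lengths²: PQ² = 16, PR² = 41, QR² = 17.
Since PR² = 41 ≥ 17 + 16 = 33, the angle opposite PR is not acute, so the smallest enclosing circle has PR as diameter.
Centre = midpoint of PR = (1, -1.5), r² = 41/4 = 10.25.
Diameter = 2r = 2√(10.25) ≈ 6.40.

6.40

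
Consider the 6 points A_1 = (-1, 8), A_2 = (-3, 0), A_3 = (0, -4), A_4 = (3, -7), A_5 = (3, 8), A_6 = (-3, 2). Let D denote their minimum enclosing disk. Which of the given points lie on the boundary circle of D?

A_1, A_4, A_5

By Welzl's lemma the MEC is supported by two points (diametrically opposite) or three points (on a circumcircle).
The farthest pair is A_1–A_4 with squared distance 241. The circle on this segment as diameter has centre (1, 0.5) and r² = 241/4 = 60.25.
Check A_2: distance² to centre = 16.25 ≤ 60.25, so it lies inside.
All remaining points lie in this disk, and no smaller disk contains both endpoints, so this is the minimum enclosing circle.
The points at distance exactly r from the centre are A_1, A_4, A_5 — 3 points.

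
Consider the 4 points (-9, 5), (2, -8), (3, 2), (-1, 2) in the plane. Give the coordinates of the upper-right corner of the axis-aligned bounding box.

(3, 5)

x-range [-9, 3], y-range [-8, 5].
The upper-right corner is (3, 5).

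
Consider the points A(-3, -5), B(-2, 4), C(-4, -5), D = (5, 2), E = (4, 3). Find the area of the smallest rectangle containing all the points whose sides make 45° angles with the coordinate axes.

In coordinates u = x + y, v = x − y the rectangle is axis-aligned; the map (x,y)→(u,v) scales areas by 2.
u-values: -8, 2, -9, 7, 7; range = 7 − (-9) = 16.
v-values: 2, -6, 1, 3, 1; range = 3 − (-6) = 9.
Area = (16 × 9) / 2 = 72.

72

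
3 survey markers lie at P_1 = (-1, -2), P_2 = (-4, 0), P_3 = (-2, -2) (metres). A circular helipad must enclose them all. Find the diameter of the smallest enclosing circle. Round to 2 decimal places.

Side lengths²: P_1P_2² = 13, P_1P_3² = 1, P_2P_3² = 8.
Since P_1P_2² = 13 ≥ 8 + 1 = 9, the angle opposite P_1P_2 is not acute, so the smallest enclosing circle has P_1P_2 as diameter.
Centre = midpoint of P_1P_2 = (-2.5, -1), r² = 13/4 = 3.25.
Diameter = 2r = 2√(3.25) ≈ 3.61.

3.61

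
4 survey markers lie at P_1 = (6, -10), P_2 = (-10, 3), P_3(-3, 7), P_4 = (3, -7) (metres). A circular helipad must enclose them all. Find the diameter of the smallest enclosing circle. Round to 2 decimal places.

20.63

The minimum enclosing circle is determined by three boundary points: P_1, P_2, P_3.
Their circumcentre is (-111/62, -201/62) with r² = 204425/1922.
The farthest remaining point P_4 is at distance² 71249/1922 ≤ 204425/1922.
Diameter = 2r = 2√(204425/1922) ≈ 20.63.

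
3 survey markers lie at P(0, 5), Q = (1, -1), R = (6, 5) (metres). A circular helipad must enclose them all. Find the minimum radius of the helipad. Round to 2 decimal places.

Side lengths²: PQ² = 37, PR² = 36, QR² = 61.
Since QR² = 61 < 37 + 36 = 73, the triangle is acute, so the smallest enclosing circle is the circumcircle.
Circumcentre = (3, 29/12), r² = 2257/144.
r = √(2257/144) ≈ 3.96.

3.96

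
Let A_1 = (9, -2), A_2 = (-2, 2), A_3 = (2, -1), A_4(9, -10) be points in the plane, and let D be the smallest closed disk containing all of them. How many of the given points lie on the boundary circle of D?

2

By Welzl's lemma the MEC is supported by two points (diametrically opposite) or three points (on a circumcircle).
The farthest pair is A_2–A_4 with squared distance 265. The circle on this segment as diameter has centre (3.5, -4) and r² = 265/4 = 66.25.
Check A_1: distance² to centre = 34.25 ≤ 66.25, so it lies inside.
All remaining points lie in this disk, and no smaller disk contains both endpoints, so this is the minimum enclosing circle.
The points at distance exactly r from the centre are A_2, A_4 — 2 points.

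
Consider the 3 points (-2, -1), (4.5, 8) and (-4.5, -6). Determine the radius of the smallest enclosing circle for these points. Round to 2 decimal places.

Call the three points A, B, C in the order given.
Side lengths²: AB² = 123.25, AC² = 31.25, BC² = 277.
Since BC² = 277 ≥ 123.25 + 31.25 = 154.5, the angle opposite BC is not acute, so the smallest enclosing circle has BC as diameter.
Centre = midpoint of BC = (0, 1), r² = 277/4 = 69.25.
r = √(69.25) ≈ 8.32.

8.32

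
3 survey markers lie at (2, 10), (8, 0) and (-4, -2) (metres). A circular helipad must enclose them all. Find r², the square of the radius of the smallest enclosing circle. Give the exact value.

Call the three points A, B, C in the order given.
Side lengths²: AB² = 136, AC² = 180, BC² = 148.
Since AC² = 180 < 148 + 136 = 284, the triangle is acute, so the smallest enclosing circle is the circumcircle.
Circumcentre = (15/11, 31/11), r² = 6290/121.

6290/121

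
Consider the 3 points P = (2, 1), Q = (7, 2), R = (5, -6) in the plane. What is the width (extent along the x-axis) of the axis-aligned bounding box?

max x = 7, min x = 2, so width = 5.

5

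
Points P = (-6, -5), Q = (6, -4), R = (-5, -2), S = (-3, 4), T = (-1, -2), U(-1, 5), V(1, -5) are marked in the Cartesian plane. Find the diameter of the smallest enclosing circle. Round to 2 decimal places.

The minimum enclosing circle of a finite set is fixed by two of the points (as a diameter) or three (as a circumcircle).
The minimum enclosing circle is determined by three boundary points: P, Q, U.
Their circumcentre is (-11/46, -75/46) with r² = 47125/1058.
The farthest remaining point S is at distance² 41605/1058 ≤ 47125/1058.
Diameter = 2r = 2√(47125/1058) ≈ 13.35.

13.35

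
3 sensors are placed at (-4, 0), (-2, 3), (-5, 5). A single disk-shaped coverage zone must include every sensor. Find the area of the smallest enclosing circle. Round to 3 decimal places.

Call the three points A, B, C in the order given.
Side lengths²: AB² = 13, AC² = 26, BC² = 13.
Since AC² = 26 ≥ 13 + 13 = 26, the angle opposite AC is not acute, so the smallest enclosing circle has AC as diameter.
Centre = midpoint of AC = (-4.5, 2.5), r² = 26/4 = 6.5.
Area = π·r² = π·6.5 ≈ 20.420.

20.420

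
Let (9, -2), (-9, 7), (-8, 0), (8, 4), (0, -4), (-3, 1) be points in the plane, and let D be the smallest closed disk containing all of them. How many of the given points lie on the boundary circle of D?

2

The farthest pair is (9, -2)–(-9, 7) with squared distance 405. The circle on this segment as diameter has centre (0, 2.5) and r² = 405/4 = 101.25.
Check (-8, 0): distance² to centre = 70.25 ≤ 101.25, so it lies inside.
All remaining points lie in this disk, and no smaller disk contains both endpoints, so this is the minimum enclosing circle.
The points at distance exactly r from the centre are (9, -2), (-9, 7) — 2 points.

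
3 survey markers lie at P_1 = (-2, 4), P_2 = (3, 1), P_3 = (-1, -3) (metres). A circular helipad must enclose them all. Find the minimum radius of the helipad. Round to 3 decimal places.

3.644

Side lengths²: P_1P_2² = 34, P_1P_3² = 50, P_2P_3² = 32.
Since P_1P_3² = 50 < 34 + 32 = 66, the triangle is acute, so the smallest enclosing circle is the circumcircle.
Circumcentre = (-0.625, 0.625), r² = 13.28125.
r = √(13.28125) ≈ 3.644.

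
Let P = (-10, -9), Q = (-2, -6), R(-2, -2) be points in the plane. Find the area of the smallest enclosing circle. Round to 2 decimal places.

Side lengths²: PQ² = 73, PR² = 113, QR² = 16.
Since PR² = 113 ≥ 73 + 16 = 89, the angle opposite PR is not acute, so the smallest enclosing circle has PR as diameter.
Centre = midpoint of PR = (-6, -5.5), r² = 113/4 = 28.25.
Area = π·r² = π·28.25 ≈ 88.75.

88.75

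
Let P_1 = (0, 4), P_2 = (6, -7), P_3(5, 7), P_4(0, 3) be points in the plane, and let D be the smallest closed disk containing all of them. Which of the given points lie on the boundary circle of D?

P_2, P_3

The farthest pair is P_2–P_3 with squared distance 197. The circle on this segment as diameter has centre (5.5, 0) and r² = 197/4 = 49.25.
Check P_1: distance² to centre = 46.25 ≤ 49.25, so it lies inside.
All remaining points lie in this disk, and no smaller disk contains both endpoints, so this is the minimum enclosing circle.
The points at distance exactly r from the centre are P_2, P_3 — 2 points.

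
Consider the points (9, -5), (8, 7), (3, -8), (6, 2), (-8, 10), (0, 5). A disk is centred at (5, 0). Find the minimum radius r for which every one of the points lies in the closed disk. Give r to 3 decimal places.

16.401

The required radius is the distance from (5, 0) to the farthest point.
Squared distances: 41, 58, 68, 5, 269, 50.
Maximum is 269, attained at (-8, 10).
r = √269 ≈ 16.401.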